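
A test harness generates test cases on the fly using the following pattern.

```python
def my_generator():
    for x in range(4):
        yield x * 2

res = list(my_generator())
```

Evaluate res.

Step 1: For each x in range(4), yield x * 2:
  x=0: yield 0 * 2 = 0
  x=1: yield 1 * 2 = 2
  x=2: yield 2 * 2 = 4
  x=3: yield 3 * 2 = 6
Therefore res = [0, 2, 4, 6].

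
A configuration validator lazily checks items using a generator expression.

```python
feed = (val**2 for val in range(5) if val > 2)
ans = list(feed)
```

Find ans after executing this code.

Step 1: For range(5), keep val > 2, then square:
  val=0: 0 <= 2, excluded
  val=1: 1 <= 2, excluded
  val=2: 2 <= 2, excluded
  val=3: 3 > 2, yield 3**2 = 9
  val=4: 4 > 2, yield 4**2 = 16
Therefore ans = [9, 16].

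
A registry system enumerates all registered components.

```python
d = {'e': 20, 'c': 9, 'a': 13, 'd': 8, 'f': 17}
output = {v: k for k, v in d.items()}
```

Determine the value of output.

Step 1: Invert dict (swap keys and values):
  'e': 20 -> 20: 'e'
  'c': 9 -> 9: 'c'
  'a': 13 -> 13: 'a'
  'd': 8 -> 8: 'd'
  'f': 17 -> 17: 'f'
Therefore output = {20: 'e', 9: 'c', 13: 'a', 8: 'd', 17: 'f'}.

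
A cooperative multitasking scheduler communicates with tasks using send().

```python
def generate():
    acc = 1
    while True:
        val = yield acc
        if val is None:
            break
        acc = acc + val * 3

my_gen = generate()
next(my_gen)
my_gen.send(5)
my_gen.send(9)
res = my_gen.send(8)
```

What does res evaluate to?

Step 1: next() -> yield acc=1.
Step 2: send(5) -> val=5, acc = 1 + 5*3 = 16, yield 16.
Step 3: send(9) -> val=9, acc = 16 + 9*3 = 43, yield 43.
Step 4: send(8) -> val=8, acc = 43 + 8*3 = 67, yield 67.
Therefore res = 67.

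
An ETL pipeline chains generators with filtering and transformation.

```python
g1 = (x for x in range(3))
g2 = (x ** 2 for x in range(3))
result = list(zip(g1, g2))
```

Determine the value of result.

Step 1: g1 produces [0, 1, 2].
Step 2: g2 produces [0, 1, 4].
Step 3: zip pairs them: [(0, 0), (1, 1), (2, 4)].
Therefore result = [(0, 0), (1, 1), (2, 4)].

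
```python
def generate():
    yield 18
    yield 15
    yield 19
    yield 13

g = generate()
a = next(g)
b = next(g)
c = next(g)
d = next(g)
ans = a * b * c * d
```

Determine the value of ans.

Step 1: Create generator and consume all values:
  a = next(g) = 18
  b = next(g) = 15
  c = next(g) = 19
  d = next(g) = 13
Step 2: ans = 18 * 15 * 19 * 13 = 66690.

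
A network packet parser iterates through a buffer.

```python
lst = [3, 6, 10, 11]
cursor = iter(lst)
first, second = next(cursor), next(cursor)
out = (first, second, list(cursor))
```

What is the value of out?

Step 1: Create iterator over [3, 6, 10, 11].
Step 2: first = 3, second = 6.
Step 3: Remaining elements: [10, 11].
Therefore out = (3, 6, [10, 11]).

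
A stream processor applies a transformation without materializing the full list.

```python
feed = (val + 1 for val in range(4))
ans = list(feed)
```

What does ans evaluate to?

Step 1: For each val in range(4), compute val+1:
  val=0: 0+1 = 1
  val=1: 1+1 = 2
  val=2: 2+1 = 3
  val=3: 3+1 = 4
Therefore ans = [1, 2, 3, 4].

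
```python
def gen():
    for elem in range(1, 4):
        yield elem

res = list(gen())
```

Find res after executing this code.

Step 1: The generator yields each value from range(1, 4).
Step 2: list() consumes all yields: [1, 2, 3].
Therefore res = [1, 2, 3].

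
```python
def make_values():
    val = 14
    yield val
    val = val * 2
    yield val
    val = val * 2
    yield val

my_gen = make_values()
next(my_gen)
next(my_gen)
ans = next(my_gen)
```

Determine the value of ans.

Step 1: Trace through generator execution:
  Yield 1: val starts at 14, yield 14
  Yield 2: val = 14 * 2 = 28, yield 28
  Yield 3: val = 28 * 2 = 56, yield 56
Step 2: First next() gets 14, second next() gets the second value, third next() yields 56.
Therefore ans = 56.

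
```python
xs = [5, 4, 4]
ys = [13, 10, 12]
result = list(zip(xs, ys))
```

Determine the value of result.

Step 1: zip pairs elements at same index:
  Index 0: (5, 13)
  Index 1: (4, 10)
  Index 2: (4, 12)
Therefore result = [(5, 13), (4, 10), (4, 12)].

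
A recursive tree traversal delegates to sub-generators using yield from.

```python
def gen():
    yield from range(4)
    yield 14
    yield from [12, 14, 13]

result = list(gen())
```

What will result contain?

Step 1: Trace yields in order:
  yield 0
  yield 1
  yield 2
  yield 3
  yield 14
  yield 12
  yield 14
  yield 13
Therefore result = [0, 1, 2, 3, 14, 12, 14, 13].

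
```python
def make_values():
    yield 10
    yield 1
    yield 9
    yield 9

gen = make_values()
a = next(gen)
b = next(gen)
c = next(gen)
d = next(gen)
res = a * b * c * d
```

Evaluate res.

Step 1: Create generator and consume all values:
  a = next(gen) = 10
  b = next(gen) = 1
  c = next(gen) = 9
  d = next(gen) = 9
Step 2: res = 10 * 1 * 9 * 9 = 810.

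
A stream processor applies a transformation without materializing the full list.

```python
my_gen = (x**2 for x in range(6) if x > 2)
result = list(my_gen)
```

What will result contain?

Step 1: For range(6), keep x > 2, then square:
  x=0: 0 <= 2, excluded
  x=1: 1 <= 2, excluded
  x=2: 2 <= 2, excluded
  x=3: 3 > 2, yield 3**2 = 9
  x=4: 4 > 2, yield 4**2 = 16
  x=5: 5 > 2, yield 5**2 = 25
Therefore result = [9, 16, 25].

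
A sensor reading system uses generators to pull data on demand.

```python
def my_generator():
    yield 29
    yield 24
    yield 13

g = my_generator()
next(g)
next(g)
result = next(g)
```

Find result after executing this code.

Step 1: my_generator() creates a generator.
Step 2: next(g) yields 29 (consumed and discarded).
Step 3: next(g) yields 24 (consumed and discarded).
Step 4: next(g) yields 13, assigned to result.
Therefore result = 13.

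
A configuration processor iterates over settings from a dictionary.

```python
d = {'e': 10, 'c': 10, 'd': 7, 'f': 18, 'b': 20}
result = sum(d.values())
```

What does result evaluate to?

Step 1: d.values() = [10, 10, 7, 18, 20].
Step 2: sum = 65.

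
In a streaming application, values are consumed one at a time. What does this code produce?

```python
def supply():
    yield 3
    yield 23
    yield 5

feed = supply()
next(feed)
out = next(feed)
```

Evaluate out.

Step 1: supply() creates a generator.
Step 2: next(feed) yields 3 (consumed and discarded).
Step 3: next(feed) yields 23, assigned to out.
Therefore out = 23.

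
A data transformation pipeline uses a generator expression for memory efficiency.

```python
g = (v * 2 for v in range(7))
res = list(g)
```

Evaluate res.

Step 1: For each v in range(7), compute v*2:
  v=0: 0*2 = 0
  v=1: 1*2 = 2
  v=2: 2*2 = 4
  v=3: 3*2 = 6
  v=4: 4*2 = 8
  v=5: 5*2 = 10
  v=6: 6*2 = 12
Therefore res = [0, 2, 4, 6, 8, 10, 12].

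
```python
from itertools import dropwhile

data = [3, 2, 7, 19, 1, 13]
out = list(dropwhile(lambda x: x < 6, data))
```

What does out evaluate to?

Step 1: dropwhile drops elements while < 6:
  3 < 6: dropped
  2 < 6: dropped
  7: kept (dropping stopped)
Step 2: Remaining elements kept regardless of condition.
Therefore out = [7, 19, 1, 13].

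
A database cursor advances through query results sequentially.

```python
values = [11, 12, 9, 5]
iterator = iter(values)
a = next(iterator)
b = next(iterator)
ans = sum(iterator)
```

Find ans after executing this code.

Step 1: Create iterator over [11, 12, 9, 5].
Step 2: a = next() = 11, b = next() = 12.
Step 3: sum() of remaining [9, 5] = 14.
Therefore ans = 14.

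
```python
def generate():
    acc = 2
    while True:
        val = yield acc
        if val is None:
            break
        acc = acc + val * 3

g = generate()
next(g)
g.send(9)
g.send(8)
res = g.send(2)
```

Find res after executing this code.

Step 1: next() -> yield acc=2.
Step 2: send(9) -> val=9, acc = 2 + 9*3 = 29, yield 29.
Step 3: send(8) -> val=8, acc = 29 + 8*3 = 53, yield 53.
Step 4: send(2) -> val=2, acc = 53 + 2*3 = 59, yield 59.
Therefore res = 59.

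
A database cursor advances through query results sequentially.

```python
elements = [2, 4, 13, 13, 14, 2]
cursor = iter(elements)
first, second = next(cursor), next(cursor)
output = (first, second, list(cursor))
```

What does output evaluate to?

Step 1: Create iterator over [2, 4, 13, 13, 14, 2].
Step 2: first = 2, second = 4.
Step 3: Remaining elements: [13, 13, 14, 2].
Therefore output = (2, 4, [13, 13, 14, 2]).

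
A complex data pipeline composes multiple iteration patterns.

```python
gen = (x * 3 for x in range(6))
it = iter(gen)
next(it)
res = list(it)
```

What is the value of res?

Step 1: Generator produces [0, 3, 6, 9, 12, 15].
Step 2: next(it) consumes first element (0).
Step 3: list(it) collects remaining: [3, 6, 9, 12, 15].
Therefore res = [3, 6, 9, 12, 15].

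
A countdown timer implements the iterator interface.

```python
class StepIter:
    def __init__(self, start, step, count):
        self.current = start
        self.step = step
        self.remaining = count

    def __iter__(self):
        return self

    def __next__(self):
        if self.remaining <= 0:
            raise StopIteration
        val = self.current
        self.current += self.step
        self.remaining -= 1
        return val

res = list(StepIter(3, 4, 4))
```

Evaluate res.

Step 1: StepIter starts at 3, increments by 4, for 4 steps:
  Yield 3, then current += 4
  Yield 7, then current += 4
  Yield 11, then current += 4
  Yield 15, then current += 4
Therefore res = [3, 7, 11, 15].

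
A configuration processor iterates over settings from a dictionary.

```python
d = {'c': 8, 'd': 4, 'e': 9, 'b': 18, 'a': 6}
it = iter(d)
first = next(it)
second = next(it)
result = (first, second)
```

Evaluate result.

Step 1: iter(d) iterates over keys: ['c', 'd', 'e', 'b', 'a'].
Step 2: first = next(it) = 'c', second = next(it) = 'd'.
Therefore result = ('c', 'd').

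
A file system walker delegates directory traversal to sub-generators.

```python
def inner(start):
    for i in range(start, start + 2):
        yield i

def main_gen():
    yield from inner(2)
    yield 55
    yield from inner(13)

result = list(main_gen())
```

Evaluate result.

Step 1: main_gen() delegates to inner(2):
  yield 2
  yield 3
Step 2: yield 55
Step 3: Delegates to inner(13):
  yield 13
  yield 14
Therefore result = [2, 3, 55, 13, 14].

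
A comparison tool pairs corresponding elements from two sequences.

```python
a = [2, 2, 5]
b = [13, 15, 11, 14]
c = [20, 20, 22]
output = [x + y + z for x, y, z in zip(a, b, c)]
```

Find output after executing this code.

Step 1: zip three lists (truncates to shortest, len=3):
  2 + 13 + 20 = 35
  2 + 15 + 20 = 37
  5 + 11 + 22 = 38
Therefore output = [35, 37, 38].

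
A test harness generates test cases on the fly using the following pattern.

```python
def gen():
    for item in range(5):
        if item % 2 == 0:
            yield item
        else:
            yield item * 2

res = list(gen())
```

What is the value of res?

Step 1: For each item in range(5), yield item if even, else item*2:
  item=0 (even): yield 0
  item=1 (odd): yield 1*2 = 2
  item=2 (even): yield 2
  item=3 (odd): yield 3*2 = 6
  item=4 (even): yield 4
Therefore res = [0, 2, 2, 6, 4].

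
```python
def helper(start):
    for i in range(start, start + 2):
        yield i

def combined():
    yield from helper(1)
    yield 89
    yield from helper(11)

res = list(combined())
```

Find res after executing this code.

Step 1: combined() delegates to helper(1):
  yield 1
  yield 2
Step 2: yield 89
Step 3: Delegates to helper(11):
  yield 11
  yield 12
Therefore res = [1, 2, 89, 11, 12].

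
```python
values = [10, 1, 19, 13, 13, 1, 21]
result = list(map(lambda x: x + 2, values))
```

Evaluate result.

Step 1: Apply lambda x: x + 2 to each element:
  10 -> 12
  1 -> 3
  19 -> 21
  13 -> 15
  13 -> 15
  1 -> 3
  21 -> 23
Therefore result = [12, 3, 21, 15, 15, 3, 23].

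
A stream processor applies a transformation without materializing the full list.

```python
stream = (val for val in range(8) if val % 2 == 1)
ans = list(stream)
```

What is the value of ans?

Step 1: Filter range(8) keeping only odd values:
  val=0: even, excluded
  val=1: odd, included
  val=2: even, excluded
  val=3: odd, included
  val=4: even, excluded
  val=5: odd, included
  val=6: even, excluded
  val=7: odd, included
Therefore ans = [1, 3, 5, 7].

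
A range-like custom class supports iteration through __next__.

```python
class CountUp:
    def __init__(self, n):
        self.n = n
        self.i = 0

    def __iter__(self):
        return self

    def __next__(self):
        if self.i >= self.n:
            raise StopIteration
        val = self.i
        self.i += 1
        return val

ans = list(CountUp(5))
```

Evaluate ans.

Step 1: CountUp(5) creates an iterator counting 0 to 4.
Step 2: list() consumes all values: [0, 1, 2, 3, 4].
Therefore ans = [0, 1, 2, 3, 4].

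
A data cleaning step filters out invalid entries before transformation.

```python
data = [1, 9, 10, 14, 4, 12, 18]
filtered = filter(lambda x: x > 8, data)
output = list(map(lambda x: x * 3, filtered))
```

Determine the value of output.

Step 1: Filter data for elements > 8:
  1: removed
  9: kept
  10: kept
  14: kept
  4: removed
  12: kept
  18: kept
Step 2: Map x * 3 on filtered [9, 10, 14, 12, 18]:
  9 -> 27
  10 -> 30
  14 -> 42
  12 -> 36
  18 -> 54
Therefore output = [27, 30, 42, 36, 54].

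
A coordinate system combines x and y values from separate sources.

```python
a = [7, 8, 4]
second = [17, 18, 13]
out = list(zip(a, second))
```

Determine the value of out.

Step 1: zip pairs elements at same index:
  Index 0: (7, 17)
  Index 1: (8, 18)
  Index 2: (4, 13)
Therefore out = [(7, 17), (8, 18), (4, 13)].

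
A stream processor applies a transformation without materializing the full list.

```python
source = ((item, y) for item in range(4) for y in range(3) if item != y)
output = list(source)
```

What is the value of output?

Step 1: Nested generator over range(4) x range(3) where item != y:
  (0, 0): excluded (item == y)
  (0, 1): included
  (0, 2): included
  (1, 0): included
  (1, 1): excluded (item == y)
  (1, 2): included
  (2, 0): included
  (2, 1): included
  (2, 2): excluded (item == y)
  (3, 0): included
  (3, 1): included
  (3, 2): included
Therefore output = [(0, 1), (0, 2), (1, 0), (1, 2), (2, 0), (2, 1), (3, 0), (3, 1), (3, 2)].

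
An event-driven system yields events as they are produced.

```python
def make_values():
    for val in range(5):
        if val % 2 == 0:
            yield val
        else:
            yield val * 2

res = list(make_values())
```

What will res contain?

Step 1: For each val in range(5), yield val if even, else val*2:
  val=0 (even): yield 0
  val=1 (odd): yield 1*2 = 2
  val=2 (even): yield 2
  val=3 (odd): yield 3*2 = 6
  val=4 (even): yield 4
Therefore res = [0, 2, 2, 6, 4].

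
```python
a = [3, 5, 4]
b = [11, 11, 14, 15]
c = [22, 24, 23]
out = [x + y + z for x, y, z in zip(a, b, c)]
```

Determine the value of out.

Step 1: zip three lists (truncates to shortest, len=3):
  3 + 11 + 22 = 36
  5 + 11 + 24 = 40
  4 + 14 + 23 = 41
Therefore out = [36, 40, 41].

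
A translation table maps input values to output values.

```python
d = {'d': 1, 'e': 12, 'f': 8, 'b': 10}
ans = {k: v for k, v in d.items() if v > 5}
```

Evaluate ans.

Step 1: Filter items where value > 5:
  'd': 1 <= 5: removed
  'e': 12 > 5: kept
  'f': 8 > 5: kept
  'b': 10 > 5: kept
Therefore ans = {'e': 12, 'f': 8, 'b': 10}.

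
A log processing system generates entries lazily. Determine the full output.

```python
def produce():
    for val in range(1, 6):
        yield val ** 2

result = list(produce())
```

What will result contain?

Step 1: For each val in range(1, 6), yield val**2:
  val=1: yield 1**2 = 1
  val=2: yield 2**2 = 4
  val=3: yield 3**2 = 9
  val=4: yield 4**2 = 16
  val=5: yield 5**2 = 25
Therefore result = [1, 4, 9, 16, 25].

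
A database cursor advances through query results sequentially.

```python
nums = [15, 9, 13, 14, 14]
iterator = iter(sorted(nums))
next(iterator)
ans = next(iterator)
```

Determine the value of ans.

Step 1: sorted([15, 9, 13, 14, 14]) = [9, 13, 14, 14, 15].
Step 2: Create iterator and skip 1 elements.
Step 3: next() returns 13.
Therefore ans = 13.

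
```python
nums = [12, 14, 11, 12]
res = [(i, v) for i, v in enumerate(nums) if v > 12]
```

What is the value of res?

Step 1: Filter enumerate([12, 14, 11, 12]) keeping v > 12:
  (0, 12): 12 <= 12, excluded
  (1, 14): 14 > 12, included
  (2, 11): 11 <= 12, excluded
  (3, 12): 12 <= 12, excluded
Therefore res = [(1, 14)].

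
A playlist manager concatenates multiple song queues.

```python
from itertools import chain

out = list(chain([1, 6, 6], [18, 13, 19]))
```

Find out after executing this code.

Step 1: chain() concatenates iterables: [1, 6, 6] + [18, 13, 19].
Therefore out = [1, 6, 6, 18, 13, 19].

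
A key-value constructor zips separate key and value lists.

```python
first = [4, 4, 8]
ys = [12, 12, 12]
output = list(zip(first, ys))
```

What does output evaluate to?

Step 1: zip pairs elements at same index:
  Index 0: (4, 12)
  Index 1: (4, 12)
  Index 2: (8, 12)
Therefore output = [(4, 12), (4, 12), (8, 12)].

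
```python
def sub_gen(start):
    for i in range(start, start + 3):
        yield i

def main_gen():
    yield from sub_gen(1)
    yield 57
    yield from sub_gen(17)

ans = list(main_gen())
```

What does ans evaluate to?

Step 1: main_gen() delegates to sub_gen(1):
  yield 1
  yield 2
  yield 3
Step 2: yield 57
Step 3: Delegates to sub_gen(17):
  yield 17
  yield 18
  yield 19
Therefore ans = [1, 2, 3, 57, 17, 18, 19].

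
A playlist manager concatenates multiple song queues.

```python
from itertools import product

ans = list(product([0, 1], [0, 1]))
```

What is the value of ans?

Step 1: product([0, 1], [0, 1]) gives all pairs:
  (0, 0)
  (0, 1)
  (1, 0)
  (1, 1)
Therefore ans = [(0, 0), (0, 1), (1, 0), (1, 1)].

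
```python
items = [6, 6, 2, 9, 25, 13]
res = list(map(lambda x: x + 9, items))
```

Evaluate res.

Step 1: Apply lambda x: x + 9 to each element:
  6 -> 15
  6 -> 15
  2 -> 11
  9 -> 18
  25 -> 34
  13 -> 22
Therefore res = [15, 15, 11, 18, 34, 22].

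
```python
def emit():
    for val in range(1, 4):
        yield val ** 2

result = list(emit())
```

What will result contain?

Step 1: For each val in range(1, 4), yield val**2:
  val=1: yield 1**2 = 1
  val=2: yield 2**2 = 4
  val=3: yield 3**2 = 9
Therefore result = [1, 4, 9].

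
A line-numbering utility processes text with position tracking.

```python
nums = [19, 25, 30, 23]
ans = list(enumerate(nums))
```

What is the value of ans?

Step 1: enumerate pairs each element with its index:
  (0, 19)
  (1, 25)
  (2, 30)
  (3, 23)
Therefore ans = [(0, 19), (1, 25), (2, 30), (3, 23)].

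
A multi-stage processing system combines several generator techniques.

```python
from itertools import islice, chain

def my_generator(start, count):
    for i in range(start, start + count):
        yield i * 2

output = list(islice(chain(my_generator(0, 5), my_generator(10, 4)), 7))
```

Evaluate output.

Step 1: my_generator(0, 5) yields [0, 2, 4, 6, 8].
Step 2: my_generator(10, 4) yields [20, 22, 24, 26].
Step 3: chain concatenates: [0, 2, 4, 6, 8, 20, 22, 24, 26].
Step 4: islice takes first 7: [0, 2, 4, 6, 8, 20, 22].
Therefore output = [0, 2, 4, 6, 8, 20, 22].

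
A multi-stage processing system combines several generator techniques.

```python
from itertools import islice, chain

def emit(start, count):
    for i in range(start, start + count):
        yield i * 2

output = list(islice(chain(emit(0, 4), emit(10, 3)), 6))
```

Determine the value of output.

Step 1: emit(0, 4) yields [0, 2, 4, 6].
Step 2: emit(10, 3) yields [20, 22, 24].
Step 3: chain concatenates: [0, 2, 4, 6, 20, 22, 24].
Step 4: islice takes first 6: [0, 2, 4, 6, 20, 22].
Therefore output = [0, 2, 4, 6, 20, 22].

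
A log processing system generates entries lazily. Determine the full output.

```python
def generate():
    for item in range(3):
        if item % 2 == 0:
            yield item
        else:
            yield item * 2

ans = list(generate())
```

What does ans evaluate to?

Step 1: For each item in range(3), yield item if even, else item*2:
  item=0 (even): yield 0
  item=1 (odd): yield 1*2 = 2
  item=2 (even): yield 2
Therefore ans = [0, 2, 2].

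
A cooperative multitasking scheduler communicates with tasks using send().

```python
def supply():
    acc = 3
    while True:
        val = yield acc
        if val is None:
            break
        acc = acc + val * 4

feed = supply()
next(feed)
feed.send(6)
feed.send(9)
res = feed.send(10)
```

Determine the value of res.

Step 1: next() -> yield acc=3.
Step 2: send(6) -> val=6, acc = 3 + 6*4 = 27, yield 27.
Step 3: send(9) -> val=9, acc = 27 + 9*4 = 63, yield 63.
Step 4: send(10) -> val=10, acc = 63 + 10*4 = 103, yield 103.
Therefore res = 103.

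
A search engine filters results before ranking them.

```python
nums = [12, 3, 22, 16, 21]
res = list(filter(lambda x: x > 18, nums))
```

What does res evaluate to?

Step 1: Filter elements > 18:
  12: removed
  3: removed
  22: kept
  16: removed
  21: kept
Therefore res = [22, 21].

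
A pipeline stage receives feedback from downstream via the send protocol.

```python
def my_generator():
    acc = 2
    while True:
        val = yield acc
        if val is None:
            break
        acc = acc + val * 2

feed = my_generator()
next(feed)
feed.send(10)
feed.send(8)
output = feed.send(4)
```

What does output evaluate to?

Step 1: next() -> yield acc=2.
Step 2: send(10) -> val=10, acc = 2 + 10*2 = 22, yield 22.
Step 3: send(8) -> val=8, acc = 22 + 8*2 = 38, yield 38.
Step 4: send(4) -> val=4, acc = 38 + 4*2 = 46, yield 46.
Therefore output = 46.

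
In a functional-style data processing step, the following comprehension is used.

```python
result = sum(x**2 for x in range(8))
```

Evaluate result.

Step 1: Compute x**2 for each x in range(8):
  x=0: 0**2 = 0
  x=1: 1**2 = 1
  x=2: 2**2 = 4
  x=3: 3**2 = 9
  x=4: 4**2 = 16
  x=5: 5**2 = 25
  x=6: 6**2 = 36
  x=7: 7**2 = 49
Step 2: sum = 0 + 1 + 4 + 9 + 16 + 25 + 36 + 49 = 140.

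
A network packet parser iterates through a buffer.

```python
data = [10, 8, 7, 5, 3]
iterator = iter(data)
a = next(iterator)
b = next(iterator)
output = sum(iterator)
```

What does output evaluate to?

Step 1: Create iterator over [10, 8, 7, 5, 3].
Step 2: a = next() = 10, b = next() = 8.
Step 3: sum() of remaining [7, 5, 3] = 15.
Therefore output = 15.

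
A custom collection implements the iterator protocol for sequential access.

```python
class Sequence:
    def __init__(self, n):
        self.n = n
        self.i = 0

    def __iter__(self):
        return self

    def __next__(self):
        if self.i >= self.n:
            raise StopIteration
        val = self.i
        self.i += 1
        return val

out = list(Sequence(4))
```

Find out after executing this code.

Step 1: Sequence(4) creates an iterator counting 0 to 3.
Step 2: list() consumes all values: [0, 1, 2, 3].
Therefore out = [0, 1, 2, 3].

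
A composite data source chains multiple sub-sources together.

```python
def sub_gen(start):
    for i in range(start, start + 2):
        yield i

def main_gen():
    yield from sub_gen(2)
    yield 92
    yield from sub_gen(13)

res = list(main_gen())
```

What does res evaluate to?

Step 1: main_gen() delegates to sub_gen(2):
  yield 2
  yield 3
Step 2: yield 92
Step 3: Delegates to sub_gen(13):
  yield 13
  yield 14
Therefore res = [2, 3, 92, 13, 14].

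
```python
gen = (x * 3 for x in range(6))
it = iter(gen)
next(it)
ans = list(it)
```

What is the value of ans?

Step 1: Generator produces [0, 3, 6, 9, 12, 15].
Step 2: next(it) consumes first element (0).
Step 3: list(it) collects remaining: [3, 6, 9, 12, 15].
Therefore ans = [3, 6, 9, 12, 15].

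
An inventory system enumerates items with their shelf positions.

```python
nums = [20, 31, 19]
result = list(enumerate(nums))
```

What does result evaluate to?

Step 1: enumerate pairs each element with its index:
  (0, 20)
  (1, 31)
  (2, 19)
Therefore result = [(0, 20), (1, 31), (2, 19)].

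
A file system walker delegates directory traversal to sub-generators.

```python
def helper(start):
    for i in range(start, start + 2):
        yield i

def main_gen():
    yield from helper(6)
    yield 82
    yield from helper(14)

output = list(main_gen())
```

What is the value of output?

Step 1: main_gen() delegates to helper(6):
  yield 6
  yield 7
Step 2: yield 82
Step 3: Delegates to helper(14):
  yield 14
  yield 15
Therefore output = [6, 7, 82, 14, 15].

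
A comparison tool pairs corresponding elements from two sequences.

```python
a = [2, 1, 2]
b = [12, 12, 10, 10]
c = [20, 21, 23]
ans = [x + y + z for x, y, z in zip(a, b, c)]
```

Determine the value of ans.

Step 1: zip three lists (truncates to shortest, len=3):
  2 + 12 + 20 = 34
  1 + 12 + 21 = 34
  2 + 10 + 23 = 35
Therefore ans = [34, 34, 35].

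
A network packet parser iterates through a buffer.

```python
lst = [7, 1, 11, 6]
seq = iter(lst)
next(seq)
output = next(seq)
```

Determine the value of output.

Step 1: Create iterator over [7, 1, 11, 6].
Step 2: next() consumes 7.
Step 3: next() returns 1.
Therefore output = 1.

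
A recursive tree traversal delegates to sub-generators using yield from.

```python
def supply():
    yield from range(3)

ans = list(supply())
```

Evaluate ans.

Step 1: yield from delegates to the iterable, yielding each element.
Step 2: Collected values: [0, 1, 2].
Therefore ans = [0, 1, 2].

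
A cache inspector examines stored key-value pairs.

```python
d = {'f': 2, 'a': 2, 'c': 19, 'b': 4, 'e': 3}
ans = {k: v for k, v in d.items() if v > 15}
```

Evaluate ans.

Step 1: Filter items where value > 15:
  'f': 2 <= 15: removed
  'a': 2 <= 15: removed
  'c': 19 > 15: kept
  'b': 4 <= 15: removed
  'e': 3 <= 15: removed
Therefore ans = {'c': 19}.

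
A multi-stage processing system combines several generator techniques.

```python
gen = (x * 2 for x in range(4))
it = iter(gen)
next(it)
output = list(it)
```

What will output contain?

Step 1: Generator produces [0, 2, 4, 6].
Step 2: next(it) consumes first element (0).
Step 3: list(it) collects remaining: [2, 4, 6].
Therefore output = [2, 4, 6].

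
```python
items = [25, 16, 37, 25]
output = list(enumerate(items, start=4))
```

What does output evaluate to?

Step 1: enumerate with start=4:
  (4, 25)
  (5, 16)
  (6, 37)
  (7, 25)
Therefore output = [(4, 25), (5, 16), (6, 37), (7, 25)].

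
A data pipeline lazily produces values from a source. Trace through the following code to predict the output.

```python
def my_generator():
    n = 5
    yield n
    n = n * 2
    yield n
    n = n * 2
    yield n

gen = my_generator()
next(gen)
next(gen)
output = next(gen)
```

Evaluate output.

Step 1: Trace through generator execution:
  Yield 1: n starts at 5, yield 5
  Yield 2: n = 5 * 2 = 10, yield 10
  Yield 3: n = 10 * 2 = 20, yield 20
Step 2: First next() gets 5, second next() gets the second value, third next() yields 20.
Therefore output = 20.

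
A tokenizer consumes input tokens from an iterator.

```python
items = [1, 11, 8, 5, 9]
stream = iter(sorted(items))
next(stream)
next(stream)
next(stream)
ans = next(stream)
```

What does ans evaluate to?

Step 1: sorted([1, 11, 8, 5, 9]) = [1, 5, 8, 9, 11].
Step 2: Create iterator and skip 3 elements.
Step 3: next() returns 9.
Therefore ans = 9.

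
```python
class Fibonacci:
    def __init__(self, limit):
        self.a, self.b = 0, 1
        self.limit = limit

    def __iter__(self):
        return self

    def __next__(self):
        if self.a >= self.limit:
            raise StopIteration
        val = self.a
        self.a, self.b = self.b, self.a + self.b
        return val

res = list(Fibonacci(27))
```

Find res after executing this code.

Step 1: Fibonacci-like sequence (a=0, b=1) until >= 27:
  Yield 0, then a,b = 1,1
  Yield 1, then a,b = 1,2
  Yield 1, then a,b = 2,3
  Yield 2, then a,b = 3,5
  Yield 3, then a,b = 5,8
  Yield 5, then a,b = 8,13
  Yield 8, then a,b = 13,21
  Yield 13, then a,b = 21,34
  Yield 21, then a,b = 34,55
Step 2: 34 >= 27, stop.
Therefore res = [0, 1, 1, 2, 3, 5, 8, 13, 21].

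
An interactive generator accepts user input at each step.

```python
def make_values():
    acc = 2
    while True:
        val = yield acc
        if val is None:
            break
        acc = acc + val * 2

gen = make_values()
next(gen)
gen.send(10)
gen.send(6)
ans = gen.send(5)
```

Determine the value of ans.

Step 1: next() -> yield acc=2.
Step 2: send(10) -> val=10, acc = 2 + 10*2 = 22, yield 22.
Step 3: send(6) -> val=6, acc = 22 + 6*2 = 34, yield 34.
Step 4: send(5) -> val=5, acc = 34 + 5*2 = 44, yield 44.
Therefore ans = 44.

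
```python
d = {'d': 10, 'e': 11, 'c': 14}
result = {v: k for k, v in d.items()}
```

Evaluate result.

Step 1: Invert dict (swap keys and values):
  'd': 10 -> 10: 'd'
  'e': 11 -> 11: 'e'
  'c': 14 -> 14: 'c'
Therefore result = {10: 'd', 11: 'e', 14: 'c'}.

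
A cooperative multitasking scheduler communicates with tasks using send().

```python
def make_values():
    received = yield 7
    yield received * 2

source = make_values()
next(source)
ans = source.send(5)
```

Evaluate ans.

Step 1: next(source) advances to first yield, producing 7.
Step 2: send(5) resumes, received = 5.
Step 3: yield received * 2 = 5 * 2 = 10.
Therefore ans = 10.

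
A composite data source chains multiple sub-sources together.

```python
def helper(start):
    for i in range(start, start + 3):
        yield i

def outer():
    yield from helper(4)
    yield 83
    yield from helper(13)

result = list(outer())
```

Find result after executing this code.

Step 1: outer() delegates to helper(4):
  yield 4
  yield 5
  yield 6
Step 2: yield 83
Step 3: Delegates to helper(13):
  yield 13
  yield 14
  yield 15
Therefore result = [4, 5, 6, 83, 13, 14, 15].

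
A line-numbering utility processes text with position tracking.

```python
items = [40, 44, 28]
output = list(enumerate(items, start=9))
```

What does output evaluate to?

Step 1: enumerate with start=9:
  (9, 40)
  (10, 44)
  (11, 28)
Therefore output = [(9, 40), (10, 44), (11, 28)].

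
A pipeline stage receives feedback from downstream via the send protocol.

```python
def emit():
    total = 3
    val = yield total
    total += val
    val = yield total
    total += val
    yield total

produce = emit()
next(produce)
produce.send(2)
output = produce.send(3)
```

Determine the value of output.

Step 1: next() -> yield total=3.
Step 2: send(2) -> val=2, total = 3+2 = 5, yield 5.
Step 3: send(3) -> val=3, total = 5+3 = 8, yield 8.
Therefore output = 8.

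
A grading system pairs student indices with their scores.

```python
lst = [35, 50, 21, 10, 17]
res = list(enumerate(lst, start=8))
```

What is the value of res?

Step 1: enumerate with start=8:
  (8, 35)
  (9, 50)
  (10, 21)
  (11, 10)
  (12, 17)
Therefore res = [(8, 35), (9, 50), (10, 21), (11, 10), (12, 17)].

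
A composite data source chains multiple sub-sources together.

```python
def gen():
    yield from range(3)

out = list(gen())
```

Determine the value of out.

Step 1: yield from delegates to the iterable, yielding each element.
Step 2: Collected values: [0, 1, 2].
Therefore out = [0, 1, 2].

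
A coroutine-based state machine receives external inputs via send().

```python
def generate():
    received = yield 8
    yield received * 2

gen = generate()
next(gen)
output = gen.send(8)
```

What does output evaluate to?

Step 1: next(gen) advances to first yield, producing 8.
Step 2: send(8) resumes, received = 8.
Step 3: yield received * 2 = 8 * 2 = 16.
Therefore output = 16.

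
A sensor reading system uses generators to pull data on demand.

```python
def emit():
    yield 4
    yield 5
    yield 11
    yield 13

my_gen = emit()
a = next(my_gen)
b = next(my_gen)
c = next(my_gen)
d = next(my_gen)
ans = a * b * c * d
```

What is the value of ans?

Step 1: Create generator and consume all values:
  a = next(my_gen) = 4
  b = next(my_gen) = 5
  c = next(my_gen) = 11
  d = next(my_gen) = 13
Step 2: ans = 4 * 5 * 11 * 13 = 2860.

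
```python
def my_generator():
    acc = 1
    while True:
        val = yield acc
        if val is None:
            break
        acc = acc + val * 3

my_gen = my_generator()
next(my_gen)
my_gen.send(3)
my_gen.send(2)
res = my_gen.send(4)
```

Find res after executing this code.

Step 1: next() -> yield acc=1.
Step 2: send(3) -> val=3, acc = 1 + 3*3 = 10, yield 10.
Step 3: send(2) -> val=2, acc = 10 + 2*3 = 16, yield 16.
Step 4: send(4) -> val=4, acc = 16 + 4*3 = 28, yield 28.
Therefore res = 28.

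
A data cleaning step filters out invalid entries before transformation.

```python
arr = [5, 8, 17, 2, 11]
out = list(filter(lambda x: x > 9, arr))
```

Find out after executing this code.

Step 1: Filter elements > 9:
  5: removed
  8: removed
  17: kept
  2: removed
  11: kept
Therefore out = [17, 11].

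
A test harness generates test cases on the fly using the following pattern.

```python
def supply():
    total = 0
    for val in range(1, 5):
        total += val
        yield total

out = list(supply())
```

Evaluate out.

Step 1: Generator accumulates running sum:
  val=1: total = 1, yield 1
  val=2: total = 3, yield 3
  val=3: total = 6, yield 6
  val=4: total = 10, yield 10
Therefore out = [1, 3, 6, 10].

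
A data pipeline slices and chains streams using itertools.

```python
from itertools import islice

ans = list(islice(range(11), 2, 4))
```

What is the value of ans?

Step 1: islice(range(11), 2, 4) takes elements at indices [2, 4).
Step 2: Elements: [2, 3].
Therefore ans = [2, 3].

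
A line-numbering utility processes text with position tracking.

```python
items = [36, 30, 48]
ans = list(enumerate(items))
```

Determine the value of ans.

Step 1: enumerate pairs each element with its index:
  (0, 36)
  (1, 30)
  (2, 48)
Therefore ans = [(0, 36), (1, 30), (2, 48)].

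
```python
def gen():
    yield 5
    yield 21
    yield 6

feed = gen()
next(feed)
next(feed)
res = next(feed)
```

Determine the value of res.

Step 1: gen() creates a generator.
Step 2: next(feed) yields 5 (consumed and discarded).
Step 3: next(feed) yields 21 (consumed and discarded).
Step 4: next(feed) yields 6, assigned to res.
Therefore res = 6.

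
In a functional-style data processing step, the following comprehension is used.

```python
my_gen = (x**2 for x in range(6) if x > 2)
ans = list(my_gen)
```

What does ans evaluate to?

Step 1: For range(6), keep x > 2, then square:
  x=0: 0 <= 2, excluded
  x=1: 1 <= 2, excluded
  x=2: 2 <= 2, excluded
  x=3: 3 > 2, yield 3**2 = 9
  x=4: 4 > 2, yield 4**2 = 16
  x=5: 5 > 2, yield 5**2 = 25
Therefore ans = [9, 16, 25].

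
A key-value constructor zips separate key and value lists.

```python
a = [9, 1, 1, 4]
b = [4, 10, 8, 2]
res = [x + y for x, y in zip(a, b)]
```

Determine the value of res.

Step 1: Add corresponding elements:
  9 + 4 = 13
  1 + 10 = 11
  1 + 8 = 9
  4 + 2 = 6
Therefore res = [13, 11, 9, 6].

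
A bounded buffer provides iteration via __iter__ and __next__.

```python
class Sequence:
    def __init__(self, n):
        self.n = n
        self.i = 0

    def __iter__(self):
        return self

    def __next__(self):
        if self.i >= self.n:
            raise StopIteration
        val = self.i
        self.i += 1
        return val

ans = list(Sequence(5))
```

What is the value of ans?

Step 1: Sequence(5) creates an iterator counting 0 to 4.
Step 2: list() consumes all values: [0, 1, 2, 3, 4].
Therefore ans = [0, 1, 2, 3, 4].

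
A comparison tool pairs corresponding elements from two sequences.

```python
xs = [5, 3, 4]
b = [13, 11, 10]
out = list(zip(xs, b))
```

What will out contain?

Step 1: zip pairs elements at same index:
  Index 0: (5, 13)
  Index 1: (3, 11)
  Index 2: (4, 10)
Therefore out = [(5, 13), (3, 11), (4, 10)].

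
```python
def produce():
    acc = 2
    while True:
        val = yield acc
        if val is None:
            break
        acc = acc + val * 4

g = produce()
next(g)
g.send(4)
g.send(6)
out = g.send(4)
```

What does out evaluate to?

Step 1: next() -> yield acc=2.
Step 2: send(4) -> val=4, acc = 2 + 4*4 = 18, yield 18.
Step 3: send(6) -> val=6, acc = 18 + 6*4 = 42, yield 42.
Step 4: send(4) -> val=4, acc = 42 + 4*4 = 58, yield 58.
Therefore out = 58.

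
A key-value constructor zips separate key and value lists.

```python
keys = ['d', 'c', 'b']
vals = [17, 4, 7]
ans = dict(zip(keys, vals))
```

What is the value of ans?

Step 1: zip pairs keys with values:
  'd' -> 17
  'c' -> 4
  'b' -> 7
Therefore ans = {'d': 17, 'c': 4, 'b': 7}.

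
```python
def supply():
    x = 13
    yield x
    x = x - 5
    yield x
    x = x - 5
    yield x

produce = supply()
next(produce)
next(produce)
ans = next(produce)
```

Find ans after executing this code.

Step 1: Trace through generator execution:
  Yield 1: x starts at 13, yield 13
  Yield 2: x = 13 - 5 = 8, yield 8
  Yield 3: x = 8 - 5 = 3, yield 3
Step 2: First next() gets 13, second next() gets the second value, third next() yields 3.
Therefore ans = 3.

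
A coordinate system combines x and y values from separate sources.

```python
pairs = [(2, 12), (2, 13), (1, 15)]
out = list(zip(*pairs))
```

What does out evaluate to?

Step 1: zip(*pairs) transposes: unzips [(2, 12), (2, 13), (1, 15)] into separate sequences.
Step 2: First elements: (2, 2, 1), second elements: (12, 13, 15).
Therefore out = [(2, 2, 1), (12, 13, 15)].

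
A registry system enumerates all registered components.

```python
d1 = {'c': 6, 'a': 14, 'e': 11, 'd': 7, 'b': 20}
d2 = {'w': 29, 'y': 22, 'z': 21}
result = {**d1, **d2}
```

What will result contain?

Step 1: Merge d1 and d2 (d2 values override on key conflicts).
Step 2: d1 has keys ['c', 'a', 'e', 'd', 'b'], d2 has keys ['w', 'y', 'z'].
Therefore result = {'c': 6, 'a': 14, 'e': 11, 'd': 7, 'b': 20, 'w': 29, 'y': 22, 'z': 21}.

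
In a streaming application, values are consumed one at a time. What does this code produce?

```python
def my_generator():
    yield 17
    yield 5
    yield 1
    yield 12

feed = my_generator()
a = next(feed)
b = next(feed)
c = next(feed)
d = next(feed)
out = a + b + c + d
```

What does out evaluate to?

Step 1: Create generator and consume all values:
  a = next(feed) = 17
  b = next(feed) = 5
  c = next(feed) = 1
  d = next(feed) = 12
Step 2: out = 17 + 5 + 1 + 12 = 35.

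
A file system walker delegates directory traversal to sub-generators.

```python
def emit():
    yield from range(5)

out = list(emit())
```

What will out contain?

Step 1: yield from delegates to the iterable, yielding each element.
Step 2: Collected values: [0, 1, 2, 3, 4].
Therefore out = [0, 1, 2, 3, 4].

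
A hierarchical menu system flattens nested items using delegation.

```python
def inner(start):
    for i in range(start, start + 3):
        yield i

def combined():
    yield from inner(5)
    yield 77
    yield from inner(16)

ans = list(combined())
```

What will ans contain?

Step 1: combined() delegates to inner(5):
  yield 5
  yield 6
  yield 7
Step 2: yield 77
Step 3: Delegates to inner(16):
  yield 16
  yield 17
  yield 18
Therefore ans = [5, 6, 7, 77, 16, 17, 18].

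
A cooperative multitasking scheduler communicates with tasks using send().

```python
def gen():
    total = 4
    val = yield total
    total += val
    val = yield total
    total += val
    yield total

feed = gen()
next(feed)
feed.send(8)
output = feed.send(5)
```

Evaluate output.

Step 1: next() -> yield total=4.
Step 2: send(8) -> val=8, total = 4+8 = 12, yield 12.
Step 3: send(5) -> val=5, total = 12+5 = 17, yield 17.
Therefore output = 17.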